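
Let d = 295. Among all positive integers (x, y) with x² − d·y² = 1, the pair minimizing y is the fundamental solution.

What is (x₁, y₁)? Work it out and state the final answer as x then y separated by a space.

2024999 117900

d=295: √d = [17; 5,1,2,3,2,6,2,3,2,1,5,34] (ℓ=12, even), read p_11/q_11
a_0=17:  p_0=17·1+0=17,  q_0=17·0+1=1
a_1=5:  p_1=5·17+1=86,  q_1=5·1+0=5
…
a_4=3:  p_4=3·292+103=979,  q_4=3·17+6=57
a_5=2:  p_5=2·979+292=2250,  q_5=2·57+17=131
…
a_8=3:  p_8=3·31208+14479=108103,  q_8=3·1817+843=6294
a_9=2:  p_9=2·108103+31208=247414,  q_9=2·6294+1817=14405
a_10=1:  p_10=1·247414+108103=355517,  q_10=1·14405+6294=20699
a_11=5:  p_11=5·355517+247414=2024999,  q_11=5·20699+14405=117900
(x₁, y₁) = (2024999, 117900);  2024999² − 295·117900² = 1 ✓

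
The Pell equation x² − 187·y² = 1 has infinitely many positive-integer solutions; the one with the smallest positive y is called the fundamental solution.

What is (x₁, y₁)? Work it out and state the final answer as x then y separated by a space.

1682 123

√187 → a₀=13, period (1,2,13,2,1,26); ℓ=6 even so k=5
step 0: (13, 1)  from 13·(1,0) + (0,1)
step 1: (14, 1)  from 1·(13,1) + (1,0)
…
step 4: (1135, 83)  from 2·(547,40) + (41,3)
step 5: (1682, 123)  from 1·(1135,83) + (547,40)
fundamental: x₁=1682, y₁=123  (since 2829124 − 187·15129 = 1)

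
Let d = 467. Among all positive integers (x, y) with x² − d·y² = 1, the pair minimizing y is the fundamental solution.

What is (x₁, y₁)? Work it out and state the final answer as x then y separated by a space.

d=467: √d = [21; 1,1,1,1,3,…,1,1,42] (ℓ=14, even), read p_13/q_13
step 0: (21, 1)  from 21·(1,0) + (0,1)
…
step 4: (108, 5)  from 1·(65,3) + (43,2)
…
step 6: (1275, 59)  from 3·(389,18) + (108,5)
…
step 11: (633697, 29324)  from 1·(358232,16577) + (275465,12747)
step 12: (991929, 45901)  from 1·(633697,29324) + (358232,16577)
step 13: (1625626, 75225)  from 1·(991929,45901) + (633697,29324)
fundamental: x₁=1625626, y₁=75225  (since 2642659891876 − 467·5658800625 = 1)

1625626 75225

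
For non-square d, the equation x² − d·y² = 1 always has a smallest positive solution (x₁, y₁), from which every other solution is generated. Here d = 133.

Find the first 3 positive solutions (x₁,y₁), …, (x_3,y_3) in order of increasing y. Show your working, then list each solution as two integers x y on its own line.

d=133: √d = [11; 1,1,7,5,1,…,1,1,22] (ℓ=16, even), read p_15/q_15
a_0=11:  p_0=11·1+0=11,  q_0=11·0+1=1
…
a_3=7:  p_3=7·23+12=173,  q_3=7·2+1=15
…
a_6=1:  p_6=1·1061+888=1949,  q_6=1·92+77=169
a_7=1:  p_7=1·1949+1061=3010,  q_7=1·169+92=261
a_8=2:  p_8=2·3010+1949=7969,  q_8=2·261+169=691
…
a_10=1:  p_10=1·10979+7969=18948,  q_10=1·952+691=1643
a_11=1:  p_11=1·18948+10979=29927,  q_11=1·1643+952=2595
…
a_14=1:  p_14=1·1210008+168583=1378591,  q_14=1·104921+14618=119539
a_15=1:  p_15=1·1378591+1210008=2588599,  q_15=1·119539+104921=224460
→ (2588599, 224460).  Check: 2588599²=6700844782801, 133·224460²=6700844782800, difference 1.
(x_2, y_2) = (2588599·2588599 + 133·224460·224460, 2588599·224460 + 224460·2588599) = (13401689565601, 1162073863080)
(x_3, y_3) = (2588599·13401689565601 + 133·224460·1162073863080, 2588599·1162073863080 + 224460·13401689565601) = (69383200415647777399, 6016286479789825380)

2588599 224460
13401689565601 1162073863080
69383200415647777399 6016286479789825380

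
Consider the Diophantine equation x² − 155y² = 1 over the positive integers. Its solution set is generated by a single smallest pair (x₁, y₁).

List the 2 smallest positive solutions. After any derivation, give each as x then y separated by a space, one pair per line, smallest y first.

[12; 2,4,2,24] for √155; ℓ=4 ⇒ convergent index 3
k=0  a_k=12  p_k/q_k = 12/1
k=1  a_k=2  p_k/q_k = 25/2
k=2  a_k=4  p_k/q_k = 112/9
k=3  a_k=2  p_k/q_k = 249/20
(x₁, y₁) = (249, 20);  249² − 155·20² = 1 ✓
k=2:  x_2 = 249·249+155·20·20 = 124001,  y_2 = 249·20+20·249 = 9960

249 20
124001 9960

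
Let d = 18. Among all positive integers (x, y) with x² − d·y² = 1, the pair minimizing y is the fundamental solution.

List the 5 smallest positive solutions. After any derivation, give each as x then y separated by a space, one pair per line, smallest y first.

17 4
577 136
19601 4620
665857 156944
22619537 5331476

√18 → a₀=4, period (4,8); ℓ=2 even so k=1
a_0=4:  p_0=4·1+0=4,  q_0=4·0+1=1
a_1=4:  p_1=4·4+1=17,  q_1=4·1+0=4
fundamental: x₁=17, y₁=4  (since 289 − 18·16 = 1)
(x_2, y_2) = (17·17 + 18·4·4, 17·4 + 4·17) = (577, 136)
(x_3, y_3) = (17·577 + 18·4·136, 17·136 + 4·577) = (19601, 4620)
(x_4, y_4) = (17·19601 + 18·4·4620, 17·4620 + 4·19601) = (665857, 156944)
(x_5, y_5) = (17·665857 + 18·4·156944, 17·156944 + 4·665857) = (22619537, 5331476)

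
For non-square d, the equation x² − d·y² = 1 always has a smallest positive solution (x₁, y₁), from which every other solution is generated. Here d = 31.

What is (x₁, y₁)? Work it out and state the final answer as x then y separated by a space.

[5; 1,1,3,5,3,1,1,10] for √31; ℓ=8 ⇒ convergent index 7
step 0: (5, 1)  from 5·(1,0) + (0,1)
…
step 2: (11, 2)  from 1·(6,1) + (5,1)
…
step 4: (206, 37)  from 5·(39,7) + (11,2)
step 5: (657, 118)  from 3·(206,37) + (39,7)
step 6: (863, 155)  from 1·(657,118) + (206,37)
step 7: (1520, 273)  from 1·(863,155) + (657,118)
(x₁, y₁) = (1520, 273);  1520² − 31·273² = 1 ✓

1520 273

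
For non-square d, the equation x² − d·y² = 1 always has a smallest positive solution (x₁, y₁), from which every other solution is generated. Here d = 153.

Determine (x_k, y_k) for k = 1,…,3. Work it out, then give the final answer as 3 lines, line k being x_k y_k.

√153 → a₀=12, period (2,1,2,2,2,1,2,24); ℓ=8 even so k=7
step 0: (12, 1)  from 12·(1,0) + (0,1)
…
step 2: (37, 3)  from 1·(25,2) + (12,1)
step 3: (99, 8)  from 2·(37,3) + (25,2)
…
step 6: (804, 65)  from 1·(569,46) + (235,19)
step 7: (2177, 176)  from 2·(804,65) + (569,46)
→ (2177, 176).  Check: 2177²=4739329, 153·176²=4739328, difference 1.
(2177+176√153)^2 = 9478657 + 766304√153
(2177+176√153)^3 = 41270070401 + 3336487440√153

2177 176
9478657 766304
41270070401 3336487440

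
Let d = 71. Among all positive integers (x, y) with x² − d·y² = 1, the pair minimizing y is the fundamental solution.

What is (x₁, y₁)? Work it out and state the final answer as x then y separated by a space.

√71 → a₀=8, period (2,2,1,7,1,2,2,16); ℓ=8 even so k=7
a_0=8:  p_0=8·1+0=8,  q_0=8·0+1=1
a_1=2:  p_1=2·8+1=17,  q_1=2·1+0=2
a_2=2:  p_2=2·17+8=42,  q_2=2·2+1=5
…
a_6=2:  p_6=2·514+455=1483,  q_6=2·61+54=176
a_7=2:  p_7=2·1483+514=3480,  q_7=2·176+61=413
→ (3480, 413).  Check: 3480²=12110400, 71·413²=12110399, difference 1.

3480 413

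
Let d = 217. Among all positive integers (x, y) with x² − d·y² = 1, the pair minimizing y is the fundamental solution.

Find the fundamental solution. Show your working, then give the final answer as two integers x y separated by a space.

3844063 260952

√217 → a₀=14, period (1,2,1,2,1,…,2,1,28); ℓ=16 even so k=15
a_0=14:  p_0=14·1+0=14,  q_0=14·0+1=1
a_1=1:  p_1=1·14+1=15,  q_1=1·1+0=1
a_2=2:  p_2=2·15+14=44,  q_2=2·1+1=3
…
a_4=2:  p_4=2·59+44=162,  q_4=2·4+3=11
a_5=1:  p_5=1·162+59=221,  q_5=1·11+4=15
a_6=1:  p_6=1·221+162=383,  q_6=1·15+11=26
a_7=9:  p_7=9·383+221=3668,  q_7=9·26+15=249
…
a_9=9:  p_9=9·15055+3668=139163,  q_9=9·1022+249=9447
a_10=1:  p_10=1·139163+15055=154218,  q_10=1·9447+1022=10469
a_11=1:  p_11=1·154218+139163=293381,  q_11=1·10469+9447=19916
a_12=2:  p_12=2·293381+154218=740980,  q_12=2·19916+10469=50301
a_13=1:  p_13=1·740980+293381=1034361,  q_13=1·50301+19916=70217
a_14=2:  p_14=2·1034361+740980=2809702,  q_14=2·70217+50301=190735
a_15=1:  p_15=1·2809702+1034361=3844063,  q_15=1·190735+70217=260952
fundamental: x₁=3844063, y₁=260952  (since 14776820347969 − 217·68095946304 = 1)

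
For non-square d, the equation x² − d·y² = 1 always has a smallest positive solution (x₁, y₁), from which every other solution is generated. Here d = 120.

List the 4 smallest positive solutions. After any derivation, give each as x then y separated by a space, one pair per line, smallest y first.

d=120: √d = [10; 1,20] (ℓ=2, even), read p_1/q_1
step 0: (10, 1)  from 10·(1,0) + (0,1)
step 1: (11, 1)  from 1·(10,1) + (1,0)
fundamental: x₁=11, y₁=1  (since 121 − 120·1 = 1)
(x_2, y_2) = (11·11 + 120·1·1, 11·1 + 1·11) = (241, 22)
(x_3, y_3) = (11·241 + 120·1·22, 11·22 + 1·241) = (5291, 483)
(x_4, y_4) = (11·5291 + 120·1·483, 11·483 + 1·5291) = (116161, 10604)

11 1
241 22
5291 483
116161 10604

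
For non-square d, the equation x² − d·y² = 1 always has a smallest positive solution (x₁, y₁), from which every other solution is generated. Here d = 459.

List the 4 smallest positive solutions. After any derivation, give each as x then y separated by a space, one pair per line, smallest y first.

√459 → a₀=21, period (2,2,1,4,21,4,1,2,2,42); ℓ=10 even so k=9
i=0: a=21 ⇒ p=21, q=1
…
i=3: a=1 ⇒ p=150, q=7
i=4: a=4 ⇒ p=707, q=33
…
i=6: a=4 ⇒ p=60695, q=2833
…
i=8: a=2 ⇒ p=212079, q=9899
i=9: a=2 ⇒ p=499850, q=23331
fundamental: x₁=499850, y₁=23331  (since 249850022500 − 459·544335561 = 1)
(499850+23331√459)^2 = 499700044999 + 23324000700√459
(499850+23331√459)^3 = 499550134985000450 + 23317003499766669√459
(499850+23331√459)^4 = 499400269944005249820001 + 23310008398693414998600√459

499850 23331
499700044999 23324000700
499550134985000450 23317003499766669
499400269944005249820001 23310008398693414998600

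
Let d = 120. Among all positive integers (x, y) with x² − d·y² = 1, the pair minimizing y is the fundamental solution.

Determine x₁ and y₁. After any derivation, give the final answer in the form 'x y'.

[10; 1,20] for √120; ℓ=2 ⇒ convergent index 1
k=0  a_k=10  p_k/q_k = 10/1
k=1  a_k=1  p_k/q_k = 11/1
fundamental: x₁=11, y₁=1  (since 121 − 120·1 = 1)

11 1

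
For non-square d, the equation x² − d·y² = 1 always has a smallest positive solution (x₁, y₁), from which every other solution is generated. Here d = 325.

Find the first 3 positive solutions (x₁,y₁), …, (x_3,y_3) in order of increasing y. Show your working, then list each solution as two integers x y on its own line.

649 36
842401 46728
1093435849 60652908

√325 → a₀=18, period (36); ℓ=1 odd so k=1
step 0: (18, 1)  from 18·(1,0) + (0,1)
step 1: (649, 36)  from 36·(18,1) + (1,0)
(x₁, y₁) = (649, 36);  649² − 325·36² = 1 ✓
k=2:  x_2 = 649·649+325·36·36 = 842401,  y_2 = 649·36+36·649 = 46728
k=3:  x_3 = 649·842401+325·36·46728 = 1093435849,  y_3 = 649·46728+36·842401 = 60652908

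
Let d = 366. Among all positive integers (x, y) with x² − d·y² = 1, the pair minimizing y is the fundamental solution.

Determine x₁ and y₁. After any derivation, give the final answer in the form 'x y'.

907925 47458

√366 = [19; 7,1,1,1,2,12,2,1,1,1,7,38, …], period ℓ=12 (even) → k=11
i=0: a=19 ⇒ p=19, q=1
i=1: a=7 ⇒ p=134, q=7
i=2: a=1 ⇒ p=153, q=8
i=3: a=1 ⇒ p=287, q=15
i=4: a=1 ⇒ p=440, q=23
i=5: a=2 ⇒ p=1167, q=61
i=6: a=12 ⇒ p=14444, q=755
…
i=8: a=1 ⇒ p=44499, q=2326
i=9: a=1 ⇒ p=74554, q=3897
i=10: a=1 ⇒ p=119053, q=6223
i=11: a=7 ⇒ p=907925, q=47458
→ (907925, 47458).  Check: 907925²=824327805625, 366·47458²=824327805624, difference 1.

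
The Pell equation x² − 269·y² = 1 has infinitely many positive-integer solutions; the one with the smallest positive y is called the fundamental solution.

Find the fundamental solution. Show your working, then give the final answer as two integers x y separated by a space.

√269 = [16; 2,2,32, …], period ℓ=3 (odd) → k=5
k=0  a_k=16  p_k/q_k = 16/1
…
k=2  a_k=2  p_k/q_k = 82/5
k=3  a_k=32  p_k/q_k = 2657/162
k=4  a_k=2  p_k/q_k = 5396/329
k=5  a_k=2  p_k/q_k = 13449/820
(x₁, y₁) = (13449, 820);  13449² − 269·820² = 1 ✓

13449 820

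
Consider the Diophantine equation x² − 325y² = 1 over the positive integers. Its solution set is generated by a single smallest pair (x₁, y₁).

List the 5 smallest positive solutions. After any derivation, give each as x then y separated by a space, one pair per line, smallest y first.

649 36
842401 46728
1093435849 60652908
1419278889601 78727427856
1842222905266249 102188140704180

[18; 36] for √325; ℓ=1 ⇒ convergent index 1
a_0=18:  p_0=18·1+0=18,  q_0=18·0+1=1
a_1=36:  p_1=36·18+1=649,  q_1=36·1+0=36
→ (649, 36).  Check: 649²=421201, 325·36²=421200, difference 1.
n=2: (649,36)∘(649,36) = (649·649+325·36·36, 649·36+36·649) = (842401,46728)
n=3: (842401,46728)∘(649,36) = (649·842401+325·36·46728, 649·46728+36·842401) = (1093435849,60652908)
n=4: (1093435849,60652908)∘(649,36) = (649·1093435849+325·36·60652908, 649·60652908+36·1093435849) = (1419278889601,78727427856)
n=5: (1419278889601,78727427856)∘(649,36) = (649·1419278889601+325·36·78727427856, 649·78727427856+36·1419278889601) = (1842222905266249,102188140704180)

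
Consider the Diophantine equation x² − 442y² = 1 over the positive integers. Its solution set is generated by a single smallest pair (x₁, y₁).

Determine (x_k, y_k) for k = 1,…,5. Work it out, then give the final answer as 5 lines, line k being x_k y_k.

[21; 42] for √442; ℓ=1 ⇒ convergent index 1
i=0: a=21 ⇒ p=21, q=1
i=1: a=42 ⇒ p=883, q=42
→ (883, 42).  Check: 883²=779689, 442·42²=779688, difference 1.
k=2:  x_2 = 883·883+442·42·42 = 1559377,  y_2 = 883·42+42·883 = 74172
k=3:  x_3 = 883·1559377+442·42·74172 = 2753858899,  y_3 = 883·74172+42·1559377 = 130987710
k=4:  x_4 = 883·2753858899+442·42·130987710 = 4863313256257,  y_4 = 883·130987710+42·2753858899 = 231324221688
k=5:  x_5 = 883·4863313256257+442·42·231324221688 = 8588608456690963,  y_5 = 883·231324221688+42·4863313256257 = 408518444513298

883 42
1559377 74172
2753858899 130987710
4863313256257 231324221688
8588608456690963 408518444513298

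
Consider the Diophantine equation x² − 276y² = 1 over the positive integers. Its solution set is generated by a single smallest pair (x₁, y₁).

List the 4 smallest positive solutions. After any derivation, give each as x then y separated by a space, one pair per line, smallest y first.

d=276: √d = [16; 1,1,1,1,2,2,2,1,1,1,1,32] (ℓ=12, even), read p_11/q_11
step 0: (16, 1)  from 16·(1,0) + (0,1)
step 1: (17, 1)  from 1·(16,1) + (1,0)
step 2: (33, 2)  from 1·(17,1) + (16,1)
…
step 4: (83, 5)  from 1·(50,3) + (33,2)
step 5: (216, 13)  from 2·(83,5) + (50,3)
step 6: (515, 31)  from 2·(216,13) + (83,5)
…
step 9: (3007, 181)  from 1·(1761,106) + (1246,75)
step 10: (4768, 287)  from 1·(3007,181) + (1761,106)
step 11: (7775, 468)  from 1·(4768,287) + (3007,181)
→ (7775, 468).  Check: 7775²=60450625, 276·468²=60450624, difference 1.
(x_2, y_2) = (7775·7775 + 276·468·468, 7775·468 + 468·7775) = (120901249, 7277400)
(x_3, y_3) = (7775·120901249 + 276·468·7277400, 7775·7277400 + 468·120901249) = (1880014414175, 113163569532)
(x_4, y_4) = (7775·1880014414175 + 276·468·113163569532, 7775·113163569532 + 468·1880014414175) = (29234224019520001, 1759693498945200)

7775 468
120901249 7277400
1880014414175 113163569532
29234224019520001 1759693498945200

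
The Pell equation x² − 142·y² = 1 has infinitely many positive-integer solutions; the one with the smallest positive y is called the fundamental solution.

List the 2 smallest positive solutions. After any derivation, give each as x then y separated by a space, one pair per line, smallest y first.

[11; 1,10,1,22] for √142; ℓ=4 ⇒ convergent index 3
k=0  a_k=11  p_k/q_k = 11/1
…
k=2  a_k=10  p_k/q_k = 131/11
k=3  a_k=1  p_k/q_k = 143/12
(x₁, y₁) = (143, 12);  143² − 142·12² = 1 ✓
n=2: (143,12)∘(143,12) = (143·143+142·12·12, 143·12+12·143) = (40897,3432)

143 12
40897 3432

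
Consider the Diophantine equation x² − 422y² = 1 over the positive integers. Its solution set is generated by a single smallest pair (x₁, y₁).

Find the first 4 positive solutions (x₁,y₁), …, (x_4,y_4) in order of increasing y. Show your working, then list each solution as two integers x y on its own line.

7022501 341850
98631040590001 4801283933700
1385273162348638202501 67434042451384025550
19456164335732849620362360001 947111261097768740333867400

d=422: √d = [20; 1,1,5,2,1,…,1,1,40] (ℓ=14, even), read p_13/q_13
k=0  a_k=20  p_k/q_k = 20/1
…
k=3  a_k=5  p_k/q_k = 226/11
k=4  a_k=2  p_k/q_k = 493/24
k=5  a_k=1  p_k/q_k = 719/35
…
k=9  a_k=1  p_k/q_k = 217526/10589
…
k=11  a_k=5  p_k/q_k = 3211821/156349
k=12  a_k=1  p_k/q_k = 3810680/185501
k=13  a_k=1  p_k/q_k = 7022501/341850
fundamental: x₁=7022501, y₁=341850  (since 49315520295001 − 422·116861422500 = 1)
n=2: (7022501,341850)∘(7022501,341850) = (7022501·7022501+422·341850·341850, 7022501·341850+341850·7022501) = (98631040590001,4801283933700)
n=3: (98631040590001,4801283933700)∘(7022501,341850) = (7022501·98631040590001+422·341850·4801283933700, 7022501·4801283933700+341850·98631040590001) = (1385273162348638202501,67434042451384025550)
n=4: (1385273162348638202501,67434042451384025550)∘(7022501,341850) = (7022501·1385273162348638202501+422·341850·67434042451384025550, 7022501·67434042451384025550+341850·1385273162348638202501) = (19456164335732849620362360001,947111261097768740333867400)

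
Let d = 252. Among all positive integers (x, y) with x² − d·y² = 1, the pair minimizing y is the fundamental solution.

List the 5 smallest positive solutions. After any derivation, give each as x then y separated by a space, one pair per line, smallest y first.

127 8
32257 2032
8193151 516120
2081028097 131092448
528572943487 33296965672

√252 → a₀=15, period (1,6,1,30); ℓ=4 even so k=3
a_0=15:  p_0=15·1+0=15,  q_0=15·0+1=1
a_1=1:  p_1=1·15+1=16,  q_1=1·1+0=1
a_2=6:  p_2=6·16+15=111,  q_2=6·1+1=7
a_3=1:  p_3=1·111+16=127,  q_3=1·7+1=8
fundamental: x₁=127, y₁=8  (since 16129 − 252·64 = 1)
(127+8√252)^2 = 32257 + 2032√252
(127+8√252)^3 = 8193151 + 516120√252
(127+8√252)^4 = 2081028097 + 131092448√252
(127+8√252)^5 = 528572943487 + 33296965672√252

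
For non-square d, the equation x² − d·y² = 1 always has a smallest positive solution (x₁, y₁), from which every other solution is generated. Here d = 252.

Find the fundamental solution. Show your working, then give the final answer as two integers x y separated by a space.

127 8

√252 = [15; 1,6,1,30, …], period ℓ=4 (even) → k=3
i=0: a=15 ⇒ p=15, q=1
…
i=2: a=6 ⇒ p=111, q=7
i=3: a=1 ⇒ p=127, q=8
(x₁, y₁) = (127, 8);  127² − 252·8² = 1 ✓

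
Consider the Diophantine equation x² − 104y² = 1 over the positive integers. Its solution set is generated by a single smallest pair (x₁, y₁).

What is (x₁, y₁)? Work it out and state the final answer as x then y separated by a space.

51 5

√104 = [10; 5,20, …], period ℓ=2 (even) → k=1
a_0=10:  p_0=10·1+0=10,  q_0=10·0+1=1
a_1=5:  p_1=5·10+1=51,  q_1=5·1+0=5
→ (51, 5).  Check: 51²=2601, 104·5²=2600, difference 1.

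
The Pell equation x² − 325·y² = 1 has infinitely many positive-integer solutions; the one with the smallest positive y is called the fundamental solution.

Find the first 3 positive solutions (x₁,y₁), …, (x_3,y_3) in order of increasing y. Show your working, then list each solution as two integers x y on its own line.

[18; 36] for √325; ℓ=1 ⇒ convergent index 1
step 0: (18, 1)  from 18·(1,0) + (0,1)
step 1: (649, 36)  from 36·(18,1) + (1,0)
fundamental: x₁=649, y₁=36  (since 421201 − 325·1296 = 1)
n=2: (649,36)∘(649,36) = (649·649+325·36·36, 649·36+36·649) = (842401,46728)
n=3: (842401,46728)∘(649,36) = (649·842401+325·36·46728, 649·46728+36·842401) = (1093435849,60652908)

649 36
842401 46728
1093435849 60652908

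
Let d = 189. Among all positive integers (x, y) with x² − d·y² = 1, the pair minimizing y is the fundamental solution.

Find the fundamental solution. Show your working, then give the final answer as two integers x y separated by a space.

55 4

√189 = [13; 1,2,1,26, …], period ℓ=4 (even) → k=3
step 0: (13, 1)  from 13·(1,0) + (0,1)
step 1: (14, 1)  from 1·(13,1) + (1,0)
step 2: (41, 3)  from 2·(14,1) + (13,1)
step 3: (55, 4)  from 1·(41,3) + (14,1)
→ (55, 4).  Check: 55²=3025, 189·4²=3024, difference 1.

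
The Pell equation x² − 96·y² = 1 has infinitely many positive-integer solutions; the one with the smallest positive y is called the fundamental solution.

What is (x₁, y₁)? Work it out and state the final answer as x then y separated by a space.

49 5

√96 → a₀=9, period (1,3,1,18); ℓ=4 even so k=3
i=0: a=9 ⇒ p=9, q=1
…
i=2: a=3 ⇒ p=39, q=4
i=3: a=1 ⇒ p=49, q=5
(x₁, y₁) = (49, 5);  49² − 96·5² = 1 ✓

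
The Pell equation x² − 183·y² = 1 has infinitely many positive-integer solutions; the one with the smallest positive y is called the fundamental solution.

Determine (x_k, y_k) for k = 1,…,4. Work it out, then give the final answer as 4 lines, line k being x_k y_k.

d=183: √d = [13; 1,1,8,1,1,26] (ℓ=6, even), read p_5/q_5
k=0  a_k=13  p_k/q_k = 13/1
…
k=2  a_k=1  p_k/q_k = 27/2
…
k=4  a_k=1  p_k/q_k = 257/19
k=5  a_k=1  p_k/q_k = 487/36
→ (487, 36).  Check: 487²=237169, 183·36²=237168, difference 1.
k=2:  x_2 = 487·487+183·36·36 = 474337,  y_2 = 487·36+36·487 = 35064
k=3:  x_3 = 487·474337+183·36·35064 = 462003751,  y_3 = 487·35064+36·474337 = 34152300
k=4:  x_4 = 487·462003751+183·36·34152300 = 449991179137,  y_4 = 487·34152300+36·462003751 = 33264305136

487 36
474337 35064
462003751 34152300
449991179137 33264305136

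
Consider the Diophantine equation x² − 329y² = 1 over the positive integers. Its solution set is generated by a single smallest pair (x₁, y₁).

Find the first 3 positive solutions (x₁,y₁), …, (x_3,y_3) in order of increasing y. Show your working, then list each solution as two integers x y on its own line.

2376415 131016
11294696504449 622696775280
53681772387237964255 2959571914453911384

√329 → a₀=18, period (7,4,2,1,1,4,1,1,2,4,7,36); ℓ=12 even so k=11
i=0: a=18 ⇒ p=18, q=1
i=1: a=7 ⇒ p=127, q=7
i=2: a=4 ⇒ p=526, q=29
i=3: a=2 ⇒ p=1179, q=65
i=4: a=1 ⇒ p=1705, q=94
i=5: a=1 ⇒ p=2884, q=159
i=6: a=4 ⇒ p=13241, q=730
…
i=8: a=1 ⇒ p=29366, q=1619
i=9: a=2 ⇒ p=74857, q=4127
i=10: a=4 ⇒ p=328794, q=18127
i=11: a=7 ⇒ p=2376415, q=131016
→ (2376415, 131016).  Check: 2376415²=5647348252225, 329·131016²=5647348252224, difference 1.
n=2: (2376415,131016)∘(2376415,131016) = (2376415·2376415+329·131016·131016, 2376415·131016+131016·2376415) = (11294696504449,622696775280)
n=3: (11294696504449,622696775280)∘(2376415,131016) = (2376415·11294696504449+329·131016·622696775280, 2376415·622696775280+131016·11294696504449) = (53681772387237964255,2959571914453911384)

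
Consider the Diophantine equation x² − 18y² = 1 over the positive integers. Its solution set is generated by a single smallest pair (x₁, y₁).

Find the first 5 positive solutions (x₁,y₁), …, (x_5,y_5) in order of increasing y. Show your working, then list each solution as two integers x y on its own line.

√18 = [4; 4,8, …], period ℓ=2 (even) → k=1
k=0  a_k=4  p_k/q_k = 4/1
k=1  a_k=4  p_k/q_k = 17/4
fundamental: x₁=17, y₁=4  (since 289 − 18·16 = 1)
(17+4√18)^2 = 577 + 136√18
(17+4√18)^3 = 19601 + 4620√18
(17+4√18)^4 = 665857 + 156944√18
(17+4√18)^5 = 22619537 + 5331476√18

17 4
577 136
19601 4620
665857 156944
22619537 5331476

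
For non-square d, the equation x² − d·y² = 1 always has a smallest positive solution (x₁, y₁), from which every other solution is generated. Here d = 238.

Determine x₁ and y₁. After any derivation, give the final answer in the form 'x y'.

11663 756

[15; 2,2,1,14,1,2,2,30] for √238; ℓ=8 ⇒ convergent index 7
a_0=15:  p_0=15·1+0=15,  q_0=15·0+1=1
a_1=2:  p_1=2·15+1=31,  q_1=2·1+0=2
a_2=2:  p_2=2·31+15=77,  q_2=2·2+1=5
…
a_5=1:  p_5=1·1589+108=1697,  q_5=1·103+7=110
a_6=2:  p_6=2·1697+1589=4983,  q_6=2·110+103=323
a_7=2:  p_7=2·4983+1697=11663,  q_7=2·323+110=756
→ (11663, 756).  Check: 11663²=136025569, 238·756²=136025568, difference 1.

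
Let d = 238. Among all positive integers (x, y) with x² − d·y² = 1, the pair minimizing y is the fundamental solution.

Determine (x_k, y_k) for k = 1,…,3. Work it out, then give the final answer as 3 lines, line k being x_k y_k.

√238 → a₀=15, period (2,2,1,14,1,2,2,30); ℓ=8 even so k=7
i=0: a=15 ⇒ p=15, q=1
…
i=4: a=14 ⇒ p=1589, q=103
…
i=6: a=2 ⇒ p=4983, q=323
i=7: a=2 ⇒ p=11663, q=756
→ (11663, 756).  Check: 11663²=136025569, 238·756²=136025568, difference 1.
k=2:  x_2 = 11663·11663+238·756·756 = 272051137,  y_2 = 11663·756+756·11663 = 17634456
k=3:  x_3 = 11663·272051137+238·756·17634456 = 6345864809999,  y_3 = 11663·17634456+756·272051137 = 411341319900

11663 756
272051137 17634456
6345864809999 411341319900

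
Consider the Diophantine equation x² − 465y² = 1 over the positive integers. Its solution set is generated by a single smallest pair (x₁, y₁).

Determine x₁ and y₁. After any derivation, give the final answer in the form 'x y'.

15871 736

[21; 1,1,3,2,2,2,3,1,1,42] for √465; ℓ=10 ⇒ convergent index 9
step 0: (21, 1)  from 21·(1,0) + (0,1)
…
step 4: (345, 16)  from 2·(151,7) + (43,2)
…
step 6: (2027, 94)  from 2·(841,39) + (345,16)
step 7: (6922, 321)  from 3·(2027,94) + (841,39)
step 8: (8949, 415)  from 1·(6922,321) + (2027,94)
step 9: (15871, 736)  from 1·(8949,415) + (6922,321)
fundamental: x₁=15871, y₁=736  (since 251888641 − 465·541696 = 1)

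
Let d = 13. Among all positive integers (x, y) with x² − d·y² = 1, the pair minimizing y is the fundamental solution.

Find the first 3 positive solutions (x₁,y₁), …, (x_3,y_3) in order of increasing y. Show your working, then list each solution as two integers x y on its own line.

[3; 1,1,1,1,6] for √13; ℓ=5 ⇒ convergent index 9
step 0: (3, 1)  from 3·(1,0) + (0,1)
step 1: (4, 1)  from 1·(3,1) + (1,0)
step 2: (7, 2)  from 1·(4,1) + (3,1)
step 3: (11, 3)  from 1·(7,2) + (4,1)
step 4: (18, 5)  from 1·(11,3) + (7,2)
step 5: (119, 33)  from 6·(18,5) + (11,3)
step 6: (137, 38)  from 1·(119,33) + (18,5)
step 7: (256, 71)  from 1·(137,38) + (119,33)
step 8: (393, 109)  from 1·(256,71) + (137,38)
step 9: (649, 180)  from 1·(393,109) + (256,71)
(x₁, y₁) = (649, 180);  649² − 13·180² = 1 ✓
(649+180√13)^2 = 842401 + 233640√13
(649+180√13)^3 = 1093435849 + 303264540√13

649 180
842401 233640
1093435849 303264540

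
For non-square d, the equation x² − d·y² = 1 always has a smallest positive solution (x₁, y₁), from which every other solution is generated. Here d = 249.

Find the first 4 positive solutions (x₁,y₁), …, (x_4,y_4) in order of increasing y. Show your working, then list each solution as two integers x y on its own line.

8553815 542076
146335502108449 9273635639880
2503453625935556812055 158649927281879742324
42828158354663763449114371201 2714124255465295062538692240

√249 = [15; 1,3,1,1,5,…,3,1,30, …], period ℓ=16 (even) → k=15
k=0  a_k=15  p_k/q_k = 15/1
k=1  a_k=1  p_k/q_k = 16/1
…
k=3  a_k=1  p_k/q_k = 79/5
k=4  a_k=1  p_k/q_k = 142/9
k=5  a_k=5  p_k/q_k = 789/50
…
k=8  a_k=10  p_k/q_k = 36751/2329
k=9  a_k=3  p_k/q_k = 113835/7214
k=10  a_k=1  p_k/q_k = 150586/9543
k=11  a_k=5  p_k/q_k = 866765/54929
k=12  a_k=1  p_k/q_k = 1017351/64472
k=13  a_k=1  p_k/q_k = 1884116/119401
k=14  a_k=3  p_k/q_k = 6669699/422675
k=15  a_k=1  p_k/q_k = 8553815/542076
fundamental: x₁=8553815, y₁=542076  (since 73167751054225 − 249·293846389776 = 1)
(8553815+542076√249)^2 = 146335502108449 + 9273635639880√249
(8553815+542076√249)^3 = 2503453625935556812055 + 158649927281879742324√249
(8553815+542076√249)^4 = 42828158354663763449114371201 + 2714124255465295062538692240√249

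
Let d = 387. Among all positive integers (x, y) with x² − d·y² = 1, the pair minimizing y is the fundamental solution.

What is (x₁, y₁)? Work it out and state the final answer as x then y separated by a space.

d=387: √d = [19; 1,2,19,2,1,38] (ℓ=6, even), read p_5/q_5
a_0=19:  p_0=19·1+0=19,  q_0=19·0+1=1
a_1=1:  p_1=1·19+1=20,  q_1=1·1+0=1
…
a_4=2:  p_4=2·1141+59=2341,  q_4=2·58+3=119
a_5=1:  p_5=1·2341+1141=3482,  q_5=1·119+58=177
fundamental: x₁=3482, y₁=177  (since 12124324 − 387·31329 = 1)

3482 177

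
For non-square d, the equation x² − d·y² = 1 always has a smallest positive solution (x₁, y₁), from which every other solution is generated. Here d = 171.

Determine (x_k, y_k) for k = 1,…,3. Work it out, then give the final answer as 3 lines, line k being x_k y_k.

[13; 13,26] for √171; ℓ=2 ⇒ convergent index 1
i=0: a=13 ⇒ p=13, q=1
i=1: a=13 ⇒ p=170, q=13
fundamental: x₁=170, y₁=13  (since 28900 − 171·169 = 1)
(x_2, y_2) = (170·170 + 171·13·13, 170·13 + 13·170) = (57799, 4420)
(x_3, y_3) = (170·57799 + 171·13·4420, 170·4420 + 13·57799) = (19651490, 1502787)

170 13
57799 4420
19651490 1502787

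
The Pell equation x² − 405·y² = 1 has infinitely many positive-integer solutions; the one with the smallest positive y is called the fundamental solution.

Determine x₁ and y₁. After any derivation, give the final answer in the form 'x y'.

d=405: √d = [20; 8,40] (ℓ=2, even), read p_1/q_1
a_0=20:  p_0=20·1+0=20,  q_0=20·0+1=1
a_1=8:  p_1=8·20+1=161,  q_1=8·1+0=8
fundamental: x₁=161, y₁=8  (since 25921 − 405·64 = 1)

161 8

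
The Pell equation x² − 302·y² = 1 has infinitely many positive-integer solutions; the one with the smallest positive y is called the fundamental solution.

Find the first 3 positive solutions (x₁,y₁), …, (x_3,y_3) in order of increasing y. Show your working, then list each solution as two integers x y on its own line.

4276623 246092
36579008568257 2104885414632
312869258720405635599 18003602753159249380

√302 = [17; 2,1,1,1,4,…,1,2,34, …], period ℓ=16 (even) → k=15
a_0=17:  p_0=17·1+0=17,  q_0=17·0+1=1
…
a_9=1:  p_9=1·34513+2068=36581,  q_9=1·1986+119=2105
…
a_11=4:  p_11=4·107675+36581=467281,  q_11=4·6196+2105=26889
a_12=1:  p_12=1·467281+107675=574956,  q_12=1·26889+6196=33085
…
a_14=1:  p_14=1·1042237+574956=1617193,  q_14=1·59974+33085=93059
a_15=2:  p_15=2·1617193+1042237=4276623,  q_15=2·93059+59974=246092
(x₁, y₁) = (4276623, 246092);  4276623² − 302·246092² = 1 ✓
k=2:  x_2 = 4276623·4276623+302·246092·246092 = 36579008568257,  y_2 = 4276623·246092+246092·4276623 = 2104885414632
k=3:  x_3 = 4276623·36579008568257+302·246092·2104885414632 = 312869258720405635599,  y_3 = 4276623·2104885414632+246092·36579008568257 = 18003602753159249380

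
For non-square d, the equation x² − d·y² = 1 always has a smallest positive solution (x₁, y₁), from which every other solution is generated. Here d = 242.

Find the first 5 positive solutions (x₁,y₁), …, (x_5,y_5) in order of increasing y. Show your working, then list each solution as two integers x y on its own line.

[15; 1,1,3,1,14,1,3,1,1,30] for √242; ℓ=10 ⇒ convergent index 9
i=0: a=15 ⇒ p=15, q=1
…
i=5: a=14 ⇒ p=2069, q=133
…
i=8: a=1 ⇒ p=10905, q=701
i=9: a=1 ⇒ p=19601, q=1260
(x₁, y₁) = (19601, 1260);  19601² − 242·1260² = 1 ✓
(x_2, y_2) = (19601·19601 + 242·1260·1260, 19601·1260 + 1260·19601) = (768398401, 49394520)
(x_3, y_3) = (19601·768398401 + 242·1260·49394520, 19601·49394520 + 1260·768398401) = (30122754096401, 1936363971780)
(x_4, y_4) = (19601·30122754096401 + 242·1260·1936363971780, 19601·1936363971780 + 1260·30122754096401) = (1180872205318713601, 75909340372325040)
(x_5, y_5) = (19601·1180872205318713601 + 242·1260·75909340372325040, 19601·75909340372325040 + 1260·1180872205318713601) = (46292552162781456490001, 2975797959339522246300)

19601 1260
768398401 49394520
30122754096401 1936363971780
1180872205318713601 75909340372325040
46292552162781456490001 2975797959339522246300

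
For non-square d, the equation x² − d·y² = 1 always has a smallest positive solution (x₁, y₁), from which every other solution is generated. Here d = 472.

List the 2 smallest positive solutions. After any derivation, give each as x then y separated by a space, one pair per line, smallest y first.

306917 14127
188396089777 8671632918

√472 = [21; 1,2,1,1,1,…,2,1,42, …], period ℓ=14 (even) → k=13
a_0=21:  p_0=21·1+0=21,  q_0=21·0+1=1
a_1=1:  p_1=1·21+1=22,  q_1=1·1+0=1
a_2=2:  p_2=2·22+21=65,  q_2=2·1+1=3
a_3=1:  p_3=1·65+22=87,  q_3=1·3+1=4
a_4=1:  p_4=1·87+65=152,  q_4=1·4+3=7
a_5=1:  p_5=1·152+87=239,  q_5=1·7+4=11
a_6=4:  p_6=4·239+152=1108,  q_6=4·11+7=51
…
a_8=4:  p_8=4·5779+1108=24224,  q_8=4·266+51=1115
…
a_11=1:  p_11=1·54227+30003=84230,  q_11=1·2496+1381=3877
a_12=2:  p_12=2·84230+54227=222687,  q_12=2·3877+2496=10250
a_13=1:  p_13=1·222687+84230=306917,  q_13=1·10250+3877=14127
fundamental: x₁=306917, y₁=14127  (since 94198044889 − 472·199572129 = 1)
(306917+14127√472)^2 = 188396089777 + 8671632918√472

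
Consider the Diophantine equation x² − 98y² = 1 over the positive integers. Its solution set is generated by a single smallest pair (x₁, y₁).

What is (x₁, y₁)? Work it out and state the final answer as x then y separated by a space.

99 10

[9; 1,8,1,18] for √98; ℓ=4 ⇒ convergent index 3
a_0=9:  p_0=9·1+0=9,  q_0=9·0+1=1
a_1=1:  p_1=1·9+1=10,  q_1=1·1+0=1
a_2=8:  p_2=8·10+9=89,  q_2=8·1+1=9
a_3=1:  p_3=1·89+10=99,  q_3=1·9+1=10
→ (99, 10).  Check: 99²=9801, 98·10²=9800, difference 1.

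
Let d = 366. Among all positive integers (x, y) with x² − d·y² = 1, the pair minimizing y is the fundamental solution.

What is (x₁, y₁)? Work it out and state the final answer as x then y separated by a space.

√366 = [19; 7,1,1,1,2,12,2,1,1,1,7,38, …], period ℓ=12 (even) → k=11
i=0: a=19 ⇒ p=19, q=1
…
i=2: a=1 ⇒ p=153, q=8
i=3: a=1 ⇒ p=287, q=15
i=4: a=1 ⇒ p=440, q=23
i=5: a=2 ⇒ p=1167, q=61
i=6: a=12 ⇒ p=14444, q=755
i=7: a=2 ⇒ p=30055, q=1571
i=8: a=1 ⇒ p=44499, q=2326
…
i=10: a=1 ⇒ p=119053, q=6223
i=11: a=7 ⇒ p=907925, q=47458
(x₁, y₁) = (907925, 47458);  907925² − 366·47458² = 1 ✓

907925 47458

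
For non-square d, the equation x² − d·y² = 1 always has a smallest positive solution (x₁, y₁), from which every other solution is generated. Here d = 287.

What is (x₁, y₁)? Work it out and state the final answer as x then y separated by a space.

288 17

√287 → a₀=16, period (1,15,1,32); ℓ=4 even so k=3
step 0: (16, 1)  from 16·(1,0) + (0,1)
…
step 2: (271, 16)  from 15·(17,1) + (16,1)
step 3: (288, 17)  from 1·(271,16) + (17,1)
(x₁, y₁) = (288, 17);  288² − 287·17² = 1 ✓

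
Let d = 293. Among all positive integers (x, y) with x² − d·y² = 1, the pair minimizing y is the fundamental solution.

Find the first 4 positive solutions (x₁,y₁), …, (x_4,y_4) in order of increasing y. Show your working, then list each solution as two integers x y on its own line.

12320649 719780
303596783562401 17736313474440
7481018815602612315849 437045785745090703340
184342013978870716056521769601 10769375446188914321717060880

d=293: √d = [17; 8,1,1,8,34] (ℓ=5, odd), read p_9/q_9
k=0  a_k=17  p_k/q_k = 17/1
k=1  a_k=8  p_k/q_k = 137/8
k=2  a_k=1  p_k/q_k = 154/9
k=3  a_k=1  p_k/q_k = 291/17
k=4  a_k=8  p_k/q_k = 2482/145
k=5  a_k=34  p_k/q_k = 84679/4947
k=6  a_k=8  p_k/q_k = 679914/39721
k=7  a_k=1  p_k/q_k = 764593/44668
k=8  a_k=1  p_k/q_k = 1444507/84389
k=9  a_k=8  p_k/q_k = 12320649/719780
→ (12320649, 719780).  Check: 12320649²=151798391781201, 293·719780²=151798391781200, difference 1.
(x_2, y_2) = (12320649·12320649 + 293·719780·719780, 12320649·719780 + 719780·12320649) = (303596783562401, 17736313474440)
(x_3, y_3) = (12320649·303596783562401 + 293·719780·17736313474440, 12320649·17736313474440 + 719780·303596783562401) = (7481018815602612315849, 437045785745090703340)
(x_4, y_4) = (12320649·7481018815602612315849 + 293·719780·437045785745090703340, 12320649·437045785745090703340 + 719780·7481018815602612315849) = (184342013978870716056521769601, 10769375446188914321717060880)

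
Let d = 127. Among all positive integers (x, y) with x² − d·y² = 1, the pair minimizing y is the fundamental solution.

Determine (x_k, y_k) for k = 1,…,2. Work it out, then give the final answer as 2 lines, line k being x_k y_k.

4730624 419775
44757606858751 3971595379200

√127 → a₀=11, period (3,1,2,2,7,11,7,2,2,1,3,22); ℓ=12 even so k=11
step 0: (11, 1)  from 11·(1,0) + (0,1)
step 1: (34, 3)  from 3·(11,1) + (1,0)
step 2: (45, 4)  from 1·(34,3) + (11,1)
step 3: (124, 11)  from 2·(45,4) + (34,3)
step 4: (293, 26)  from 2·(124,11) + (45,4)
step 5: (2175, 193)  from 7·(293,26) + (124,11)
…
step 8: (367620, 32621)  from 2·(171701,15236) + (24218,2149)
…
step 10: (1274561, 113099)  from 1·(906941,80478) + (367620,32621)
step 11: (4730624, 419775)  from 3·(1274561,113099) + (906941,80478)
(x₁, y₁) = (4730624, 419775);  4730624² − 127·419775² = 1 ✓
(4730624+419775√127)^2 = 44757606858751 + 3971595379200√127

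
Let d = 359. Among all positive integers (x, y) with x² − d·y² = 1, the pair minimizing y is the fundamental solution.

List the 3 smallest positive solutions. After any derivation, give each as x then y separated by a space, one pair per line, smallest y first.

√359 = [18; 1,17,1,36, …], period ℓ=4 (even) → k=3
a_0=18:  p_0=18·1+0=18,  q_0=18·0+1=1
…
a_2=17:  p_2=17·19+18=341,  q_2=17·1+1=18
a_3=1:  p_3=1·341+19=360,  q_3=1·18+1=19
fundamental: x₁=360, y₁=19  (since 129600 − 359·361 = 1)
(x_2, y_2) = (360·360 + 359·19·19, 360·19 + 19·360) = (259199, 13680)
(x_3, y_3) = (360·259199 + 359·19·13680, 360·13680 + 19·259199) = (186622920, 9849581)

360 19
259199 13680
186622920 9849581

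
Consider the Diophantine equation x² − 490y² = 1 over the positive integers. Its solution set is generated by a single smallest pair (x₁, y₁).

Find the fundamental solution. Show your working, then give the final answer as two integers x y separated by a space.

d=490: √d = [22; 7,2,1,4,4,4,1,2,7,44] (ℓ=10, even), read p_9/q_9
k=0  a_k=22  p_k/q_k = 22/1
…
k=2  a_k=2  p_k/q_k = 332/15
…
k=5  a_k=4  p_k/q_k = 9607/434
k=6  a_k=4  p_k/q_k = 40708/1839
…
k=8  a_k=2  p_k/q_k = 141338/6385
k=9  a_k=7  p_k/q_k = 1039681/46968
(x₁, y₁) = (1039681, 46968);  1039681² − 490·46968² = 1 ✓

1039681 46968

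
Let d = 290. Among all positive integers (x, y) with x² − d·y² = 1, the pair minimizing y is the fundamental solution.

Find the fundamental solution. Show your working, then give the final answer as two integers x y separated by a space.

[17; 34] for √290; ℓ=1 ⇒ convergent index 1
i=0: a=17 ⇒ p=17, q=1
i=1: a=34 ⇒ p=579, q=34
(x₁, y₁) = (579, 34);  579² − 290·34² = 1 ✓

579 34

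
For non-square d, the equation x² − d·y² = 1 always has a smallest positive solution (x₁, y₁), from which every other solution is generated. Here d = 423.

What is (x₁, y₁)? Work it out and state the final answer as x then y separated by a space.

4607 224

[20; 1,1,3,4,3,1,1,40] for √423; ℓ=8 ⇒ convergent index 7
a_0=20:  p_0=20·1+0=20,  q_0=20·0+1=1
a_1=1:  p_1=1·20+1=21,  q_1=1·1+0=1
a_2=1:  p_2=1·21+20=41,  q_2=1·1+1=2
a_3=3:  p_3=3·41+21=144,  q_3=3·2+1=7
…
a_5=3:  p_5=3·617+144=1995,  q_5=3·30+7=97
a_6=1:  p_6=1·1995+617=2612,  q_6=1·97+30=127
a_7=1:  p_7=1·2612+1995=4607,  q_7=1·127+97=224
→ (4607, 224).  Check: 4607²=21224449, 423·224²=21224448, difference 1.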